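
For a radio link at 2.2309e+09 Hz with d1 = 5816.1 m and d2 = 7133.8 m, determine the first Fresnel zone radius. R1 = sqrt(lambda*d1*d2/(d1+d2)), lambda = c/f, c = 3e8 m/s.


lambda = c / f = 3.0000e+08 / 2.2309e+09 = 0.1344749 m
R1 = sqrt(0.1344749 * 5816.1 * 7133.8 / (5816.1 + 7133.8)) = 20.76 m

20.76 m


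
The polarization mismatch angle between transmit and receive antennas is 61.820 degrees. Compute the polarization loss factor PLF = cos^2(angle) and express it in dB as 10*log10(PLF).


PLF_linear = cos^2(61.820 deg) = 0.2230135
PLF_dB = 10 * log10(0.2230135) = -6.517 dB

-6.517 dB


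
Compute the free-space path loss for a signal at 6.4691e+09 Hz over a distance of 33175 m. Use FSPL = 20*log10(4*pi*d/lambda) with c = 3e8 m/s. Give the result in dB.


lambda = c / f = 3.0000e+08 / 6.4691e+09 = 0.04637430 m
FSPL = 20 * log10(4*pi*33175/0.04637430) = 139.1 dB

139.1 dB


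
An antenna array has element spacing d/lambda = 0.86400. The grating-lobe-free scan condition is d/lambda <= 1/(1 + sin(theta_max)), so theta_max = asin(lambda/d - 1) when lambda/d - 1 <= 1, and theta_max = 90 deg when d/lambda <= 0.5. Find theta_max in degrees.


lambda/d - 1 = 1/0.86400 - 1 = 0.1574074
theta_max = asin(0.1574074) = 9.056 deg

9.056 deg


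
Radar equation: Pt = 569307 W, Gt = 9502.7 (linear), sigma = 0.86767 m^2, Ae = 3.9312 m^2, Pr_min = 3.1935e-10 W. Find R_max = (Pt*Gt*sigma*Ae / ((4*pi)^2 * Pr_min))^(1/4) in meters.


R^4 = 569307*9502.7*0.86767*3.9312 / ((4*pi)^2 * 3.1935e-10) = 3.659204e+17
R_max = 3.659204e+17^0.25 = 24595 m

24595 m


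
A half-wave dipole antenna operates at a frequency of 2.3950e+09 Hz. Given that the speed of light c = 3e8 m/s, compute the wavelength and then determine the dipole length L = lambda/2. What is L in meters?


lambda = c / f = 3.0000e+08 / 2.3950e+09 = 0.1252610 m
L = lambda / 2 = 0.1252610 / 2 = 0.06263 m

0.06263 m


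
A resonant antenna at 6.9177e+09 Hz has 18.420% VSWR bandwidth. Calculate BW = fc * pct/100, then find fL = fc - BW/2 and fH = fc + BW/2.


BW = 6.9177e+09 * 18.420/100 = 1.274240e+09 Hz
fL = 6.9177e+09 - 1.274240e+09/2 = 6.281e+09 Hz
fH = 6.9177e+09 + 1.274240e+09/2 = 7.555e+09 Hz

BW=1.274e+09 Hz, fL=6.281e+09 Hz, fH=7.555e+09 Hz


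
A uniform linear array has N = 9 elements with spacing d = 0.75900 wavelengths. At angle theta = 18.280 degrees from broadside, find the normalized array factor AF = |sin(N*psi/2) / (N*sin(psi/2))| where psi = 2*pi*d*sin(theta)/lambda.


psi = 2*pi*0.75900*sin(18.280 deg) = 1.495830 rad
AF = |sin(9*1.495830/2) / (9*sin(1.495830/2))| = 0.07077

0.07077


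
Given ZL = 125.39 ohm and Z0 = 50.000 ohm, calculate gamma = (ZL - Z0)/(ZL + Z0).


gamma = (125.39 - 50.000) / (125.39 + 50.000) = 0.4298

0.4298


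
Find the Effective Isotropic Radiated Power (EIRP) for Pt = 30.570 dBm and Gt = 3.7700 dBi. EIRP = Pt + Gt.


EIRP = Pt + Gt = 30.570 + 3.7700 = 34.34 dBm

34.34 dBm


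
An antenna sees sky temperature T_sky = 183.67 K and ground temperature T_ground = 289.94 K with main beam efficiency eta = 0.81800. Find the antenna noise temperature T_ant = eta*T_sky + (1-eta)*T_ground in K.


T_ant = 0.81800 * 183.67 + (1 - 0.81800) * 289.94 = 203.0 K

203.0 K


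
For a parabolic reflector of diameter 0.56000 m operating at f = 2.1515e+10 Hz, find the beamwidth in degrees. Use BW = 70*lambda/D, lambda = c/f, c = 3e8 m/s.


lambda = c / f = 3.0000e+08 / 2.1515e+10 = 0.01394376 m
BW = 70 * 0.01394376 / 0.56000 = 1.743 deg

1.743 deg


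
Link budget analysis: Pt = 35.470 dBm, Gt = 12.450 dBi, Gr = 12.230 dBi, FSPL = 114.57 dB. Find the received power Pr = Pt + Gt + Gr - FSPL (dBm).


Pr = 35.470 + 12.450 + 12.230 - 114.57 = -54.42 dBm

-54.42 dBm


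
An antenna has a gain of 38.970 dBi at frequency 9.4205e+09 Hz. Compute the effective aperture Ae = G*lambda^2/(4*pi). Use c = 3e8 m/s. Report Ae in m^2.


lambda = c / f = 3.0000e+08 / 9.4205e+09 = 0.03184544 m
G_linear = 10^(38.970/10) = 7888.601
Ae = G_linear * lambda^2 / (4*pi) = 7888.601 * 0.03184544^2 / (4*pi) = 0.6366 m^2

0.6366 m^2


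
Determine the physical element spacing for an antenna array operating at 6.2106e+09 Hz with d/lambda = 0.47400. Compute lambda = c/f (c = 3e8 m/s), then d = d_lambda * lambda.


lambda = c / f = 3.0000e+08 / 6.2106e+09 = 0.04830451 m
d = 0.47400 * 0.04830451 = 0.02290 m

0.02290 m


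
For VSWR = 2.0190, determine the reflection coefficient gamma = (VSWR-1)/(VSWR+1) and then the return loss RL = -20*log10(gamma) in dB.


gamma = (2.0190 - 1) / (2.0190 + 1) = 0.3375290
RL = -20 * log10(0.3375290) = 9.434 dB

9.434 dB


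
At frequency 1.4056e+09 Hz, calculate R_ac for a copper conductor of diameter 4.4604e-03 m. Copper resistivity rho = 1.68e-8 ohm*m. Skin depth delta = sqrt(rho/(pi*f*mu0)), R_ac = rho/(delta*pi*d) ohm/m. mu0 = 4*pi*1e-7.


delta = sqrt(1.68e-8 / (pi * 1.4056e+09 * 4*pi*1e-7)) = 1.739979e-06 m
R_ac = 1.68e-8 / (1.739979e-06 * pi * 4.4604e-03) = 0.6890 ohm/m

0.6890 ohm/m


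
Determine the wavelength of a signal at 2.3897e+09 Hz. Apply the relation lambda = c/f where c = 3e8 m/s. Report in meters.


lambda = c / f = 3.0000e+08 / 2.3897e+09 = 0.1255 m

0.1255 m


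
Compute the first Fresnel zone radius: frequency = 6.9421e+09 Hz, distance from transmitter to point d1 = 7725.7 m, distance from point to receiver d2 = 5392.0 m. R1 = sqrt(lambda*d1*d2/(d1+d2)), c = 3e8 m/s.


lambda = c / f = 3.0000e+08 / 6.9421e+09 = 0.04321459 m
R1 = sqrt(0.04321459 * 7725.7 * 5392.0 / (7725.7 + 5392.0)) = 11.71 m

11.71 m


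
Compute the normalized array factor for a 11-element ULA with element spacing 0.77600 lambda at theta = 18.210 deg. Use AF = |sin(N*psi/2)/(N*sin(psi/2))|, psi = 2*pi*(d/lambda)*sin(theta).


psi = 2*pi*0.77600*sin(18.210 deg) = 1.523676 rad
AF = |sin(11*1.523676/2) / (11*sin(1.523676/2))| = 0.1139

0.1139


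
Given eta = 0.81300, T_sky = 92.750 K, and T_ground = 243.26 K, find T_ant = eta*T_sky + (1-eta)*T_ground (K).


T_ant = 0.81300 * 92.750 + (1 - 0.81300) * 243.26 = 120.9 K

120.9 K


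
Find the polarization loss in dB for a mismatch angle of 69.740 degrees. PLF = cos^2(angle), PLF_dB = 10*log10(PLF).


PLF_linear = cos^2(69.740 deg) = 0.1199104
PLF_dB = 10 * log10(0.1199104) = -9.211 dB

-9.211 dB


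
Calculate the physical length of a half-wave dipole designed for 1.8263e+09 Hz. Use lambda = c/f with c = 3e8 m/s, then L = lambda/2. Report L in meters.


lambda = c / f = 3.0000e+08 / 1.8263e+09 = 0.1642665 m
L = lambda / 2 = 0.1642665 / 2 = 0.08213 m

0.08213 m


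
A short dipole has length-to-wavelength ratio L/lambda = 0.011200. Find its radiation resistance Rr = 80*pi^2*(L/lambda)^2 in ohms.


Rr = 80 * pi^2 * (0.011200)^2 = 80 * 9.869604 * 1.254400e-04 = 0.09904 ohm

0.09904 ohm


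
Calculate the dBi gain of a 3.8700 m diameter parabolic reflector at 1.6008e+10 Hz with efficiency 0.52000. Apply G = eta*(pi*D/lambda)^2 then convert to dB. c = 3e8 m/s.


lambda = c / f = 3.0000e+08 / 1.6008e+10 = 0.01874063 m
G_linear = 0.52000 * (pi * 3.8700 / 0.01874063)^2 = 218855.1
G_dBi = 10 * log10(218855.1) = 53.40 dBi

53.40 dBi


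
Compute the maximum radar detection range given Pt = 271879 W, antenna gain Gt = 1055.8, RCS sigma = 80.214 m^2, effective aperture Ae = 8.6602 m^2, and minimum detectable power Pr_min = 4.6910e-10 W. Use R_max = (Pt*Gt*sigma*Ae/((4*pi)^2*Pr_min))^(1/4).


R^4 = 271879*1055.8*80.214*8.6602 / ((4*pi)^2 * 4.6910e-10) = 2.691846e+18
R_max = 2.691846e+18^0.25 = 40505 m

40505 m


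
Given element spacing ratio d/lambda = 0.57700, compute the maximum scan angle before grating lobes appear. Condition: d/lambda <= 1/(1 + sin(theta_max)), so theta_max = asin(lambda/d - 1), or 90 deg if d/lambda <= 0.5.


lambda/d - 1 = 1/0.57700 - 1 = 0.7331023
theta_max = asin(0.7331023) = 47.15 deg

47.15 deg


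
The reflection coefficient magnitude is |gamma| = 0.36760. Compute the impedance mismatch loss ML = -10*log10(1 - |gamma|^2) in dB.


ML = -10 * log10(1 - 0.36760^2) = -10 * log10(0.86487024) = 0.6305 dB

0.6305 dB


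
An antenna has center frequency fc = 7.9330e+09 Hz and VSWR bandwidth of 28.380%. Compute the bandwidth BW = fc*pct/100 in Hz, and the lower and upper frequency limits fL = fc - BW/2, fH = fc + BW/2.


BW = 7.9330e+09 * 28.380/100 = 2.251385e+09 Hz
fL = 7.9330e+09 - 2.251385e+09/2 = 6.807e+09 Hz
fH = 7.9330e+09 + 2.251385e+09/2 = 9.059e+09 Hz

BW=2.251e+09 Hz, fL=6.807e+09 Hz, fH=9.059e+09 Hz


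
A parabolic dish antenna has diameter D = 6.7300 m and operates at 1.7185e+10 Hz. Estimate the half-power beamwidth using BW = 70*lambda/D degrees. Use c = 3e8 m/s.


lambda = c / f = 3.0000e+08 / 1.7185e+10 = 0.01745708 m
BW = 70 * 0.01745708 / 6.7300 = 0.1816 deg

0.1816 deg


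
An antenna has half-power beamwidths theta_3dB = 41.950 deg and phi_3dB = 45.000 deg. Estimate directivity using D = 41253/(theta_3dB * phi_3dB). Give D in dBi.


D_linear = 41253 / (41.950 * 45.000) = 21.85300
D_dBi = 10 * log10(21.85300) = 13.40 dBi

13.40 dBi


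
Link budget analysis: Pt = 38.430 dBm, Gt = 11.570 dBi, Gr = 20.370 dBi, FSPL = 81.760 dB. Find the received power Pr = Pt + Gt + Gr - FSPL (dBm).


Pr = 38.430 + 11.570 + 20.370 - 81.760 = -11.39 dBm

-11.39 dBm


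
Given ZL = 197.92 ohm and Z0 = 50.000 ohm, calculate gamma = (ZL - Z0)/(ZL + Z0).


gamma = (197.92 - 50.000) / (197.92 + 50.000) = 0.5966

0.5966


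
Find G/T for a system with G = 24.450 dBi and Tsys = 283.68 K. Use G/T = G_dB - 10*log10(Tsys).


G/T = 24.450 - 10*log10(283.68) = 24.450 - 24.52829 = -0.07829 dB/K

-0.07829 dB/K


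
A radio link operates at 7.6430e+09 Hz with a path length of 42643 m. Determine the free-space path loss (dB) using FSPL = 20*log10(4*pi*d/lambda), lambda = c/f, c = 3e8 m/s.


lambda = c / f = 3.0000e+08 / 7.6430e+09 = 0.03925160 m
FSPL = 20 * log10(4*pi*42643/0.03925160) = 142.7 dB

142.7 dB


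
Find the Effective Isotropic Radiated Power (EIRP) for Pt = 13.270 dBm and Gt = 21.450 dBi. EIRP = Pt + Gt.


EIRP = Pt + Gt = 13.270 + 21.450 = 34.72 dBm

34.72 dBm


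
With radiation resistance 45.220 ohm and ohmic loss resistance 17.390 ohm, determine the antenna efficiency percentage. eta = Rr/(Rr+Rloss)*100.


eta = 45.220 / (45.220 + 17.390) * 100 = 72.22%

72.22%


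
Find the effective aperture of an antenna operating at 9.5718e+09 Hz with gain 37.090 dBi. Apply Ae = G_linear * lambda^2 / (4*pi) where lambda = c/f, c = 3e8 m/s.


lambda = c / f = 3.0000e+08 / 9.5718e+09 = 0.03134207 m
G_linear = 10^(37.090/10) = 5116.818
Ae = G_linear * lambda^2 / (4*pi) = 5116.818 * 0.03134207^2 / (4*pi) = 0.4000 m^2

0.4000 m^2


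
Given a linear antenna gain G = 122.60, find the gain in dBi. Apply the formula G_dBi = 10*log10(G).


G_dBi = 10 * log10(122.60) = 20.88 dBi

20.88 dBi


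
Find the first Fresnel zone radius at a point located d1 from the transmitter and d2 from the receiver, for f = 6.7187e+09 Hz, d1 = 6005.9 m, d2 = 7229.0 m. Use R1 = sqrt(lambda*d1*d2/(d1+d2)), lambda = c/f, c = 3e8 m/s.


lambda = c / f = 3.0000e+08 / 6.7187e+09 = 0.04465150 m
R1 = sqrt(0.04465150 * 6005.9 * 7229.0 / (6005.9 + 7229.0)) = 12.10 m

12.10 m


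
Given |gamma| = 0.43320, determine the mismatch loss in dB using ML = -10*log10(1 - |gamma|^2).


ML = -10 * log10(1 - 0.43320^2) = -10 * log10(0.81233776) = 0.9026 dB

0.9026 dB


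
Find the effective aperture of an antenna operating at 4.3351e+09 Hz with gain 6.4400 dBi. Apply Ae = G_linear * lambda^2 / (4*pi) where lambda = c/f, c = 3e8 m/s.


lambda = c / f = 3.0000e+08 / 4.3351e+09 = 0.06920256 m
G_linear = 10^(6.4400/10) = 4.405549
Ae = G_linear * lambda^2 / (4*pi) = 4.405549 * 0.06920256^2 / (4*pi) = 1.679e-03 m^2

1.679e-03 m^2


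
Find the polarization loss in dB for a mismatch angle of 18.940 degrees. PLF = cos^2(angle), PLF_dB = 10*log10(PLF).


PLF_linear = cos^2(18.940 deg) = 0.8946492
PLF_dB = 10 * log10(0.8946492) = -0.4835 dB

-0.4835 dB


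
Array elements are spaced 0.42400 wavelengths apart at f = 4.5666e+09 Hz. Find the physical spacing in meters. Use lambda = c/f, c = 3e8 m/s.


lambda = c / f = 3.0000e+08 / 4.5666e+09 = 0.06569439 m
d = 0.42400 * 0.06569439 = 0.02785 m

0.02785 m


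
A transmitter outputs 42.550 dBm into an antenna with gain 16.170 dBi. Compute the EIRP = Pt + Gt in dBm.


EIRP = Pt + Gt = 42.550 + 16.170 = 58.72 dBm

58.72 dBm


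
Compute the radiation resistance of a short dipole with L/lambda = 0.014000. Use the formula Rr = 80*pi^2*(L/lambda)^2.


Rr = 80 * pi^2 * (0.014000)^2 = 80 * 9.869604 * 1.960000e-04 = 0.1548 ohm

0.1548 ohm


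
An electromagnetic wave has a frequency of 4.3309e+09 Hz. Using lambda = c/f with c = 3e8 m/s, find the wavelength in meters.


lambda = c / f = 3.0000e+08 / 4.3309e+09 = 0.06927 m

0.06927 m


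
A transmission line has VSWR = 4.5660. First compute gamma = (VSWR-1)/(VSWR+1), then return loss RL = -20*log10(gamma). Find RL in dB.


gamma = (4.5660 - 1) / (4.5660 + 1) = 0.6406755
RL = -20 * log10(0.6406755) = 3.867 dB

3.867 dB


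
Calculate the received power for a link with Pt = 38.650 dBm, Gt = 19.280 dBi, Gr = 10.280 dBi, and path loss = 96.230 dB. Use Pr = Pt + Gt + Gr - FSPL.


Pr = 38.650 + 19.280 + 10.280 - 96.230 = -28.02 dBm

-28.02 dBm


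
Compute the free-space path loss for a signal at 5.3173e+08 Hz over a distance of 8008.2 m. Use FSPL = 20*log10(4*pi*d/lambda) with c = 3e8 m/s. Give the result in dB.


lambda = c / f = 3.0000e+08 / 5.3173e+08 = 0.5641961 m
FSPL = 20 * log10(4*pi*8008.2/0.5641961) = 105.0 dB

105.0 dB


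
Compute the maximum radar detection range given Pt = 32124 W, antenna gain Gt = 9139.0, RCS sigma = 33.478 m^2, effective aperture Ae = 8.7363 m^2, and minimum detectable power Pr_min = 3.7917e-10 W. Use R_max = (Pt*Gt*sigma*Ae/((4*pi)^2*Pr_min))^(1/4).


R^4 = 32124*9139.0*33.478*8.7363 / ((4*pi)^2 * 3.7917e-10) = 1.434041e+18
R_max = 1.434041e+18^0.25 = 34605 m

34605 m


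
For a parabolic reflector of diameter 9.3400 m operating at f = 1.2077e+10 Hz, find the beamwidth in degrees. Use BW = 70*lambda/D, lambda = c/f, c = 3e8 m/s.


lambda = c / f = 3.0000e+08 / 1.2077e+10 = 0.02484061 m
BW = 70 * 0.02484061 / 9.3400 = 0.1862 deg

0.1862 deg


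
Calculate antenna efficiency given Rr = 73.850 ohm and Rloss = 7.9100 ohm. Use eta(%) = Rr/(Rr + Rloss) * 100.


eta = 73.850 / (73.850 + 7.9100) * 100 = 90.33%

90.33%


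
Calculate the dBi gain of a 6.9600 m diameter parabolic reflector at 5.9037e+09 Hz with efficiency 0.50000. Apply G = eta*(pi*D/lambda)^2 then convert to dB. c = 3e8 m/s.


lambda = c / f = 3.0000e+08 / 5.9037e+09 = 0.05081559 m
G_linear = 0.50000 * (pi * 6.9600 / 0.05081559)^2 = 92575.12
G_dBi = 10 * log10(92575.12) = 49.66 dBi

49.66 dBi


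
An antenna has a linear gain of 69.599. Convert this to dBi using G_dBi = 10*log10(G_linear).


G_dBi = 10 * log10(69.599) = 18.43 dBi

18.43 dBi


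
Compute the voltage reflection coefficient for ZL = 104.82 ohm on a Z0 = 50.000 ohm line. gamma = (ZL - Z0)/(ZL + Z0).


gamma = (104.82 - 50.000) / (104.82 + 50.000) = 0.3541

0.3541


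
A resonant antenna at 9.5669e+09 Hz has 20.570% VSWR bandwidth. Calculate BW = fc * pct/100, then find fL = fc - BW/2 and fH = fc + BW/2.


BW = 9.5669e+09 * 20.570/100 = 1.967911e+09 Hz
fL = 9.5669e+09 - 1.967911e+09/2 = 8.583e+09 Hz
fH = 9.5669e+09 + 1.967911e+09/2 = 1.055e+10 Hz

BW=1.968e+09 Hz, fL=8.583e+09 Hz, fH=1.055e+10 Hz


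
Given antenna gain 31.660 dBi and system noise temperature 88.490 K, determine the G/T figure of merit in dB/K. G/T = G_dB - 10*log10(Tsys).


G/T = 31.660 - 10*log10(88.490) = 31.660 - 19.46894 = 12.19 dB/K

12.19 dB/K


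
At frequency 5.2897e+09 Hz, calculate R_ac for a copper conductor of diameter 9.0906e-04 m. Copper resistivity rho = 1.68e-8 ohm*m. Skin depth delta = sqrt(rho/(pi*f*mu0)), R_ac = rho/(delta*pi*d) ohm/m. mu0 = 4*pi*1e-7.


delta = sqrt(1.68e-8 / (pi * 5.2897e+09 * 4*pi*1e-7)) = 8.969314e-07 m
R_ac = 1.68e-8 / (8.969314e-07 * pi * 9.0906e-04) = 6.559 ohm/m

6.559 ohm/m


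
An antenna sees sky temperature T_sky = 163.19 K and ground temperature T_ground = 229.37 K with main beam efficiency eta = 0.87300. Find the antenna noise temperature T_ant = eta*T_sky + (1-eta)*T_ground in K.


T_ant = 0.87300 * 163.19 + (1 - 0.87300) * 229.37 = 171.6 K

171.6 K


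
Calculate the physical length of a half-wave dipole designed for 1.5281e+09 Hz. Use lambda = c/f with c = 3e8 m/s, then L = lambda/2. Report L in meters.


lambda = c / f = 3.0000e+08 / 1.5281e+09 = 0.1963222 m
L = lambda / 2 = 0.1963222 / 2 = 0.09816 m

0.09816 m


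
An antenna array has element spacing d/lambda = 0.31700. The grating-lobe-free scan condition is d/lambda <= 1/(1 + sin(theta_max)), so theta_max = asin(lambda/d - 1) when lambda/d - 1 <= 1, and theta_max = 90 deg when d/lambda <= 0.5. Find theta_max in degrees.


lambda/d - 1 = 1/0.31700 - 1 = 2.154574 >= 1
d/lambda <= 0.5, so the array can scan to endfire without grating lobes: theta_max = 90 deg

90 deg


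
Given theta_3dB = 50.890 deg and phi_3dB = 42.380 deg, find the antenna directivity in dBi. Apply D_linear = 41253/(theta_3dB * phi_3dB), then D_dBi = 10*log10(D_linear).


D_linear = 41253 / (50.890 * 42.380) = 19.12767
D_dBi = 10 * log10(19.12767) = 12.82 dBi

12.82 dBi


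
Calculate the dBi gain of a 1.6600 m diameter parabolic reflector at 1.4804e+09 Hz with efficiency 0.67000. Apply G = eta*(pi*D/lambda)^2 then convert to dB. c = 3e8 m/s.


lambda = c / f = 3.0000e+08 / 1.4804e+09 = 0.2026479 m
G_linear = 0.67000 * (pi * 1.6600 / 0.2026479)^2 = 443.7175
G_dBi = 10 * log10(443.7175) = 26.47 dBi

26.47 dBi


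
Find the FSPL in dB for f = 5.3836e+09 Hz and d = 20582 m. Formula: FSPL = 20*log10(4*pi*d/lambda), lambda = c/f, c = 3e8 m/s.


lambda = c / f = 3.0000e+08 / 5.3836e+09 = 0.05572479 m
FSPL = 20 * log10(4*pi*20582/0.05572479) = 133.3 dB

133.3 dB


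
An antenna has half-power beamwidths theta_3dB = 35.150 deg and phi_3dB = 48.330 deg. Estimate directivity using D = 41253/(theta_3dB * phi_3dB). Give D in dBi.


D_linear = 41253 / (35.150 * 48.330) = 24.28362
D_dBi = 10 * log10(24.28362) = 13.85 dBi

13.85 dBi


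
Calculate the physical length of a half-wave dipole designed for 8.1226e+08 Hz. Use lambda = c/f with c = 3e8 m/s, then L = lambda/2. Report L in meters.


lambda = c / f = 3.0000e+08 / 8.1226e+08 = 0.3693399 m
L = lambda / 2 = 0.3693399 / 2 = 0.1847 m

0.1847 m


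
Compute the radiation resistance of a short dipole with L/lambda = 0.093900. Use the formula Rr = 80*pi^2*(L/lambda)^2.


Rr = 80 * pi^2 * (0.093900)^2 = 80 * 9.869604 * 8.817210e-03 = 6.962 ohm

6.962 ohm


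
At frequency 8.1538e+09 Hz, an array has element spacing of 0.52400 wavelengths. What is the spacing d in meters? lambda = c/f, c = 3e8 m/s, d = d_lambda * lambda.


lambda = c / f = 3.0000e+08 / 8.1538e+09 = 0.03679266 m
d = 0.52400 * 0.03679266 = 0.01928 m

0.01928 m


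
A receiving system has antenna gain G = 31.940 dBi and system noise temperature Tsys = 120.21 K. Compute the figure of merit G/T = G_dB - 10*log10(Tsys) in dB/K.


G/T = 31.940 - 10*log10(120.21) = 31.940 - 20.79941 = 11.14 dB/K

11.14 dB/K


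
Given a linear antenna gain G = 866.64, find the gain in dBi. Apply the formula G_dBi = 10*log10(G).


G_dBi = 10 * log10(866.64) = 29.38 dBi

29.38 dBi


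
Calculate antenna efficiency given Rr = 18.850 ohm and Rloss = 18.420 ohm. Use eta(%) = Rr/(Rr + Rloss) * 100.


eta = 18.850 / (18.850 + 18.420) * 100 = 50.58%

50.58%


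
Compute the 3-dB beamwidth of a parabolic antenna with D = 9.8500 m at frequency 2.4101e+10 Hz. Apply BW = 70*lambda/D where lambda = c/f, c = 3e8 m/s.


lambda = c / f = 3.0000e+08 / 2.4101e+10 = 0.01244762 m
BW = 70 * 0.01244762 / 9.8500 = 0.08846 deg

0.08846 deg


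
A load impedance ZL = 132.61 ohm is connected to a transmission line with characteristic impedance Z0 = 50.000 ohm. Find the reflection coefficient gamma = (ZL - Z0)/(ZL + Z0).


gamma = (132.61 - 50.000) / (132.61 + 50.000) = 0.4524

0.4524


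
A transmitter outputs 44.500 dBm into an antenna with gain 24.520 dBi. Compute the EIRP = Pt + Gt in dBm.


EIRP = Pt + Gt = 44.500 + 24.520 = 69.02 dBm

69.02 dBm


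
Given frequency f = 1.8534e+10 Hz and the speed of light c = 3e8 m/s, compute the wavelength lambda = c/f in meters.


lambda = c / f = 3.0000e+08 / 1.8534e+10 = 0.01619 m

0.01619 m


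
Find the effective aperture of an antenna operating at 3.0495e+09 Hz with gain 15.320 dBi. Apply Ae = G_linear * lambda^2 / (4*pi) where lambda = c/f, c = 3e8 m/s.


lambda = c / f = 3.0000e+08 / 3.0495e+09 = 0.09837678 m
G_linear = 10^(15.320/10) = 34.04082
Ae = G_linear * lambda^2 / (4*pi) = 34.04082 * 0.09837678^2 / (4*pi) = 0.02622 m^2

0.02622 m^2


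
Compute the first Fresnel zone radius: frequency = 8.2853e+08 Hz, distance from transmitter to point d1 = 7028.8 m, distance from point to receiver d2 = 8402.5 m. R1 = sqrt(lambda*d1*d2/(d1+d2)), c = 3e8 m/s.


lambda = c / f = 3.0000e+08 / 8.2853e+08 = 0.3620871 m
R1 = sqrt(0.3620871 * 7028.8 * 8402.5 / (7028.8 + 8402.5)) = 37.23 m

37.23 m


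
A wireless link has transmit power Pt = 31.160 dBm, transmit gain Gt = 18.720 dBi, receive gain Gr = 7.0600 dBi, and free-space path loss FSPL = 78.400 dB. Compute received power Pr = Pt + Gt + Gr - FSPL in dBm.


Pr = 31.160 + 18.720 + 7.0600 - 78.400 = -21.46 dBm

-21.46 dBm


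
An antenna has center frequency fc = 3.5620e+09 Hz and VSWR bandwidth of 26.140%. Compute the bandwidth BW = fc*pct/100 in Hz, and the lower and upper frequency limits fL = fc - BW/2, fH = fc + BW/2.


BW = 3.5620e+09 * 26.140/100 = 9.311068e+08 Hz
fL = 3.5620e+09 - 9.311068e+08/2 = 3.096e+09 Hz
fH = 3.5620e+09 + 9.311068e+08/2 = 4.028e+09 Hz

BW=9.311e+08 Hz, fL=3.096e+09 Hz, fH=4.028e+09 Hz


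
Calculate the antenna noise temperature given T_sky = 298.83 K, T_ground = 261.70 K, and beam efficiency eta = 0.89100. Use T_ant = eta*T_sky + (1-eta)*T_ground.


T_ant = 0.89100 * 298.83 + (1 - 0.89100) * 261.70 = 294.8 K

294.8 K


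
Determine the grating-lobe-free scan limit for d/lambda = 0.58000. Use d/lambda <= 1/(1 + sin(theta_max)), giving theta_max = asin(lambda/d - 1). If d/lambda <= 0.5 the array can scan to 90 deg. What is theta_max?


lambda/d - 1 = 1/0.58000 - 1 = 0.7241379
theta_max = asin(0.7241379) = 46.40 deg

46.40 deg


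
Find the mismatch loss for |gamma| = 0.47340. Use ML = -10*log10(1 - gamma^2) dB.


ML = -10 * log10(1 - 0.47340^2) = -10 * log10(0.77589244) = 1.102 dB

1.102 dB


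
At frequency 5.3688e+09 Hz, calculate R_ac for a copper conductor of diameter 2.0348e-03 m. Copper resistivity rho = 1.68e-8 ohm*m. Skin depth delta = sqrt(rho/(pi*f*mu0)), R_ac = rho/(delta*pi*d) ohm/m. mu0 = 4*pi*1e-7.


delta = sqrt(1.68e-8 / (pi * 5.3688e+09 * 4*pi*1e-7)) = 8.902996e-07 m
R_ac = 1.68e-8 / (8.902996e-07 * pi * 2.0348e-03) = 2.952 ohm/m

2.952 ohm/m


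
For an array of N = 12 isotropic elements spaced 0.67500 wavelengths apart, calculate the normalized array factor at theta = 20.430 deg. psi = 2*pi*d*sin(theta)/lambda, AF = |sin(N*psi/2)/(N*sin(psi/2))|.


psi = 2*pi*0.67500*sin(20.430 deg) = 1.480428 rad
AF = |sin(12*1.480428/2) / (12*sin(1.480428/2))| = 0.06376

0.06376


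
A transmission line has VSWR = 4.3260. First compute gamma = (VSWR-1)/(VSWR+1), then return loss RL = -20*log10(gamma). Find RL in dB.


gamma = (4.3260 - 1) / (4.3260 + 1) = 0.6244837
RL = -20 * log10(0.6244837) = 4.090 dB

4.090 dB


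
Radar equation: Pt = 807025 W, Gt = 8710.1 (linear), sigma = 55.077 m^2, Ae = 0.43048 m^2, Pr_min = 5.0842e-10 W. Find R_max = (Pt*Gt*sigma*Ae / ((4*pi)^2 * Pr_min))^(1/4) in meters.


R^4 = 807025*8710.1*55.077*0.43048 / ((4*pi)^2 * 5.0842e-10) = 2.075826e+18
R_max = 2.075826e+18^0.25 = 37958 m

37958 m


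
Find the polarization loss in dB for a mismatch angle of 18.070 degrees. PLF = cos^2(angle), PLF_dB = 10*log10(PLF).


PLF_linear = cos^2(18.070 deg) = 0.9037892
PLF_dB = 10 * log10(0.9037892) = -0.4393 dB

-0.4393 dB


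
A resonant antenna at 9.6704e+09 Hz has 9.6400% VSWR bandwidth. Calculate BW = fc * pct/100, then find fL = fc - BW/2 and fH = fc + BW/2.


BW = 9.6704e+09 * 9.6400/100 = 9.322266e+08 Hz
fL = 9.6704e+09 - 9.322266e+08/2 = 9.204e+09 Hz
fH = 9.6704e+09 + 9.322266e+08/2 = 1.014e+10 Hz

BW=9.322e+08 Hz, fL=9.204e+09 Hz, fH=1.014e+10 Hz


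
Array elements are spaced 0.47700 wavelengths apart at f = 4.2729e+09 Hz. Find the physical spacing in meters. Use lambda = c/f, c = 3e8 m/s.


lambda = c / f = 3.0000e+08 / 4.2729e+09 = 0.07020993 m
d = 0.47700 * 0.07020993 = 0.03349 m

0.03349 m


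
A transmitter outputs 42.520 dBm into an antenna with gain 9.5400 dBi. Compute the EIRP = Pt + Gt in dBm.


EIRP = Pt + Gt = 42.520 + 9.5400 = 52.06 dBm

52.06 dBm


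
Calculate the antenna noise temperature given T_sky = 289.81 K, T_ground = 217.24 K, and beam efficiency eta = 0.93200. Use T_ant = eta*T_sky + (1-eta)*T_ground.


T_ant = 0.93200 * 289.81 + (1 - 0.93200) * 217.24 = 284.9 K

284.9 K


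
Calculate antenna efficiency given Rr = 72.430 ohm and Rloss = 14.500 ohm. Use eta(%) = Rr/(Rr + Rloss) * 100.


eta = 72.430 / (72.430 + 14.500) * 100 = 83.32%

83.32%


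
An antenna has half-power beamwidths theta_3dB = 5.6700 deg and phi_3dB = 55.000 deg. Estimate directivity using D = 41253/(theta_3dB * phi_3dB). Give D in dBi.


D_linear = 41253 / (5.6700 * 55.000) = 132.2848
D_dBi = 10 * log10(132.2848) = 21.22 dBi

21.22 dBi


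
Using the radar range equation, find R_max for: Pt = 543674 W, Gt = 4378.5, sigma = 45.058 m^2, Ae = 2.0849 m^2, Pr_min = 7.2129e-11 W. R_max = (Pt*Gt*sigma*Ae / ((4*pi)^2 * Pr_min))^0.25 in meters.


R^4 = 543674*4378.5*45.058*2.0849 / ((4*pi)^2 * 7.2129e-11) = 1.963321e+19
R_max = 1.963321e+19^0.25 = 66565 m

66565 m


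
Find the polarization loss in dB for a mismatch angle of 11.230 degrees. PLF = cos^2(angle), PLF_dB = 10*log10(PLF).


PLF_linear = cos^2(11.230 deg) = 0.9620732
PLF_dB = 10 * log10(0.9620732) = -0.1679 dB

-0.1679 dB


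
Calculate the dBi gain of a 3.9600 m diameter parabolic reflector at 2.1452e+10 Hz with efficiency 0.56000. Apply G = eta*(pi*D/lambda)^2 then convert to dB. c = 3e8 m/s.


lambda = c / f = 3.0000e+08 / 2.1452e+10 = 0.01398471 m
G_linear = 0.56000 * (pi * 3.9600 / 0.01398471)^2 = 443170.9
G_dBi = 10 * log10(443170.9) = 56.47 dBi

56.47 dBi


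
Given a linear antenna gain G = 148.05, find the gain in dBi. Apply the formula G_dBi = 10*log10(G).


G_dBi = 10 * log10(148.05) = 21.70 dBi

21.70 dBi


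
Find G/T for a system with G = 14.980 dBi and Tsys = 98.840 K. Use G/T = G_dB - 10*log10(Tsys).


G/T = 14.980 - 10*log10(98.840) = 14.980 - 19.94933 = -4.969 dB/K

-4.969 dB/K


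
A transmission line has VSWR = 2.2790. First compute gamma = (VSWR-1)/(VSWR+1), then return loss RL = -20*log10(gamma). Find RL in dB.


gamma = (2.2790 - 1) / (2.2790 + 1) = 0.3900579
RL = -20 * log10(0.3900579) = 8.177 dB

8.177 dB


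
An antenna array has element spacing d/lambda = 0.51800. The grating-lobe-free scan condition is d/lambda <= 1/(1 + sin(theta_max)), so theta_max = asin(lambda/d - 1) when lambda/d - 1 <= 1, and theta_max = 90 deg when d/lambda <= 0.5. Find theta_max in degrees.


lambda/d - 1 = 1/0.51800 - 1 = 0.9305019
theta_max = asin(0.9305019) = 68.51 deg

68.51 deg


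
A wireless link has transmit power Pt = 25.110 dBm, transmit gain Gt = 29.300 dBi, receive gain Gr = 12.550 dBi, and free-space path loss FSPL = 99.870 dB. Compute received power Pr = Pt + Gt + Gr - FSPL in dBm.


Pr = 25.110 + 29.300 + 12.550 - 99.870 = -32.91 dBm

-32.91 dBm


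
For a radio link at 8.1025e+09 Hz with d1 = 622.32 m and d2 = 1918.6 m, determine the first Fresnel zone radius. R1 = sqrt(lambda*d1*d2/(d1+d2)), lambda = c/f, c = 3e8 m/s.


lambda = c / f = 3.0000e+08 / 8.1025e+09 = 0.03702561 m
R1 = sqrt(0.03702561 * 622.32 * 1918.6 / (622.32 + 1918.6)) = 4.171 m

4.171 m


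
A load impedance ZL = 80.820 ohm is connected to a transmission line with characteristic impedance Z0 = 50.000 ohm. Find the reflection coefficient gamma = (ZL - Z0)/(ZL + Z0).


gamma = (80.820 - 50.000) / (80.820 + 50.000) = 0.2356

0.2356


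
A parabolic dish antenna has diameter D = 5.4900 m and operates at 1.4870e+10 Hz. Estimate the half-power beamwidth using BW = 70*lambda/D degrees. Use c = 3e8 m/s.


lambda = c / f = 3.0000e+08 / 1.4870e+10 = 0.02017485 m
BW = 70 * 0.02017485 / 5.4900 = 0.2572 deg

0.2572 deg


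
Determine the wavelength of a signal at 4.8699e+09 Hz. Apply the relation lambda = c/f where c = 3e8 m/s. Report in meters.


lambda = c / f = 3.0000e+08 / 4.8699e+09 = 0.06160 m

0.06160 m


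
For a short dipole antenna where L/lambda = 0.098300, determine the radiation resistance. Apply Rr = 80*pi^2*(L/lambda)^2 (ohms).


Rr = 80 * pi^2 * (0.098300)^2 = 80 * 9.869604 * 9.662890e-03 = 7.630 ohm

7.630 ohm


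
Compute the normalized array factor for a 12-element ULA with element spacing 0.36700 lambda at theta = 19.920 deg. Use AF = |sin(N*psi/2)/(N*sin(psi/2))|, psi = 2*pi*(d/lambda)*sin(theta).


psi = 2*pi*0.36700*sin(19.920 deg) = 0.7856479 rad
AF = |sin(12*0.7856479/2) / (12*sin(0.7856479/2))| = 0.2177

0.2177


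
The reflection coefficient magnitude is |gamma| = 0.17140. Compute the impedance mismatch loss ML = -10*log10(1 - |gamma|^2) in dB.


ML = -10 * log10(1 - 0.17140^2) = -10 * log10(0.97062204) = 0.1295 dB

0.1295 dB


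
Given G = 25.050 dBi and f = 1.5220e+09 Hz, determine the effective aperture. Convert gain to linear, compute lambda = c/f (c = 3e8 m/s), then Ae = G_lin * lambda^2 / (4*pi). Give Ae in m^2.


lambda = c / f = 3.0000e+08 / 1.5220e+09 = 0.1971091 m
G_linear = 10^(25.050/10) = 319.8895
Ae = G_linear * lambda^2 / (4*pi) = 319.8895 * 0.1971091^2 / (4*pi) = 0.9890 m^2

0.9890 m^2


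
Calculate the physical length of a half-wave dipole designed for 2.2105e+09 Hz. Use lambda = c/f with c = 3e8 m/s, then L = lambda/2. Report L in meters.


lambda = c / f = 3.0000e+08 / 2.2105e+09 = 0.1357159 m
L = lambda / 2 = 0.1357159 / 2 = 0.06786 m

0.06786 m


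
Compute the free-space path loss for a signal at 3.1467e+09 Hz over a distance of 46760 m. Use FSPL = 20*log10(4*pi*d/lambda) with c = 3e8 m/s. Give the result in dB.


lambda = c / f = 3.0000e+08 / 3.1467e+09 = 0.09533797 m
FSPL = 20 * log10(4*pi*46760/0.09533797) = 135.8 dB

135.8 dB


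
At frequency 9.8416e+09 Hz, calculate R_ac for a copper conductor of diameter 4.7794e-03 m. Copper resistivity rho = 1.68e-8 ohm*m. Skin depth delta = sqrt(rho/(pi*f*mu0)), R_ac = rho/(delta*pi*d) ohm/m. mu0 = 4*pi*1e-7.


delta = sqrt(1.68e-8 / (pi * 9.8416e+09 * 4*pi*1e-7)) = 6.575699e-07 m
R_ac = 1.68e-8 / (6.575699e-07 * pi * 4.7794e-03) = 1.702 ohm/m

1.702 ohm/m


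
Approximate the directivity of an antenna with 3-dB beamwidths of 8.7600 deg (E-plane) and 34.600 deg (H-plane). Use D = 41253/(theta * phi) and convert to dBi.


D_linear = 41253 / (8.7600 * 34.600) = 136.1054
D_dBi = 10 * log10(136.1054) = 21.34 dBi

21.34 dBi


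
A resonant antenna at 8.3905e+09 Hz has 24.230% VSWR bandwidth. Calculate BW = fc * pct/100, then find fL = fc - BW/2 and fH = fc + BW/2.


BW = 8.3905e+09 * 24.230/100 = 2.033018e+09 Hz
fL = 8.3905e+09 - 2.033018e+09/2 = 7.374e+09 Hz
fH = 8.3905e+09 + 2.033018e+09/2 = 9.407e+09 Hz

BW=2.033e+09 Hz, fL=7.374e+09 Hz, fH=9.407e+09 Hz


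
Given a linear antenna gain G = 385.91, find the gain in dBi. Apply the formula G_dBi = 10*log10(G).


G_dBi = 10 * log10(385.91) = 25.86 dBi

25.86 dBi


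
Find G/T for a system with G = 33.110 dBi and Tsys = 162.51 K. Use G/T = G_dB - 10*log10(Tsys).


G/T = 33.110 - 10*log10(162.51) = 33.110 - 22.10880 = 11.00 dB/K

11.00 dB/K


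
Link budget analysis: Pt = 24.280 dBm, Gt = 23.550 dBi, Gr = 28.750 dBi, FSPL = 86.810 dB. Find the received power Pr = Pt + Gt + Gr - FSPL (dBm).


Pr = 24.280 + 23.550 + 28.750 - 86.810 = -10.23 dBm

-10.23 dBm


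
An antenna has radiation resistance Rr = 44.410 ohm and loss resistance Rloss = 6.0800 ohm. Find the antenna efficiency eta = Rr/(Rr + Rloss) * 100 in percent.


eta = 44.410 / (44.410 + 6.0800) * 100 = 87.96%

87.96%


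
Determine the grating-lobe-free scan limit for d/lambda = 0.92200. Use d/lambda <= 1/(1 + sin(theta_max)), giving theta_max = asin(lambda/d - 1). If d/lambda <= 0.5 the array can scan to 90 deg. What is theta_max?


lambda/d - 1 = 1/0.92200 - 1 = 0.08459870
theta_max = asin(0.08459870) = 4.853 deg

4.853 deg


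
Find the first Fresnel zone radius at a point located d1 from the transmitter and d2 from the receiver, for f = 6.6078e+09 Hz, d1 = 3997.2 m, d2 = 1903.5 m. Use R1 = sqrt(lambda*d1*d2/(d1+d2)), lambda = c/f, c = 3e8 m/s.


lambda = c / f = 3.0000e+08 / 6.6078e+09 = 0.04540089 m
R1 = sqrt(0.04540089 * 3997.2 * 1903.5 / (3997.2 + 1903.5)) = 7.651 m

7.651 m


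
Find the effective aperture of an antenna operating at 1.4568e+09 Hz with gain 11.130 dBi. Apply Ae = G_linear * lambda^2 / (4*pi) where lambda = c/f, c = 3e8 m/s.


lambda = c / f = 3.0000e+08 / 1.4568e+09 = 0.2059308 m
G_linear = 10^(11.130/10) = 12.97179
Ae = G_linear * lambda^2 / (4*pi) = 12.97179 * 0.2059308^2 / (4*pi) = 0.04378 m^2

0.04378 m^2


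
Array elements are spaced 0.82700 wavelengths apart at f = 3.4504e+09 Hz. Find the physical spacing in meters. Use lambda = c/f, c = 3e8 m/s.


lambda = c / f = 3.0000e+08 / 3.4504e+09 = 0.08694644 m
d = 0.82700 * 0.08694644 = 0.07190 m

0.07190 m


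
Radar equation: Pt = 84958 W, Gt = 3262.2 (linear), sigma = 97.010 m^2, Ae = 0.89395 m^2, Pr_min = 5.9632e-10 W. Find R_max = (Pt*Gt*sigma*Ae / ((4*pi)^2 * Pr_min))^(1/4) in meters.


R^4 = 84958*3262.2*97.010*0.89395 / ((4*pi)^2 * 5.9632e-10) = 2.552381e+17
R_max = 2.552381e+17^0.25 = 22477 m

22477 m


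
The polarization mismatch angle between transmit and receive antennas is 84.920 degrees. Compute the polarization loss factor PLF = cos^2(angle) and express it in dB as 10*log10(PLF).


PLF_linear = cos^2(84.920 deg) = 7.840502e-03
PLF_dB = 10 * log10(7.840502e-03) = -21.06 dB

-21.06 dB


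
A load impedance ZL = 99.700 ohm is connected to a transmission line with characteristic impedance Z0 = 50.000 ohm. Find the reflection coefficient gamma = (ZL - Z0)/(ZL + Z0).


gamma = (99.700 - 50.000) / (99.700 + 50.000) = 0.3320

0.3320


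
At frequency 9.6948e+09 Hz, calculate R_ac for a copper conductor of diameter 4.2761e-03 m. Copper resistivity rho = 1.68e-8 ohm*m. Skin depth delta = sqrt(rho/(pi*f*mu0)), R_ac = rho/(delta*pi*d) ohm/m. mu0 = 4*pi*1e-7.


delta = sqrt(1.68e-8 / (pi * 9.6948e+09 * 4*pi*1e-7)) = 6.625297e-07 m
R_ac = 1.68e-8 / (6.625297e-07 * pi * 4.2761e-03) = 1.888 ohm/m

1.888 ohm/m


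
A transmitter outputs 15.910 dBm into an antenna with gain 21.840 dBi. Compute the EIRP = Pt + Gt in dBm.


EIRP = Pt + Gt = 15.910 + 21.840 = 37.75 dBm

37.75 dBm


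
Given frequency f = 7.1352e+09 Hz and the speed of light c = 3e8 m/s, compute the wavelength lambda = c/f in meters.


lambda = c / f = 3.0000e+08 / 7.1352e+09 = 0.04205 m

0.04205 m


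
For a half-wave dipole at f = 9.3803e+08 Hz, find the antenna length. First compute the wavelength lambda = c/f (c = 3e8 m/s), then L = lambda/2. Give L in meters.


lambda = c / f = 3.0000e+08 / 9.3803e+08 = 0.3198192 m
L = lambda / 2 = 0.3198192 / 2 = 0.1599 m

0.1599 m


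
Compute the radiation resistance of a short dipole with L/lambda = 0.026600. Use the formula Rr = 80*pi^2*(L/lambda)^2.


Rr = 80 * pi^2 * (0.026600)^2 = 80 * 9.869604 * 7.075600e-04 = 0.5587 ohm

0.5587 ohm


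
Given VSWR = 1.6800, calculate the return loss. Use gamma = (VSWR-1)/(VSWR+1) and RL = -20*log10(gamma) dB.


gamma = (1.6800 - 1) / (1.6800 + 1) = 0.2537313
RL = -20 * log10(0.2537313) = 11.91 dB

11.91 dB


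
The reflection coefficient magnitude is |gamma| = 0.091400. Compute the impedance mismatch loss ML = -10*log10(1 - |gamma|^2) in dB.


ML = -10 * log10(1 - 0.091400^2) = -10 * log10(0.99164604) = 0.03643 dB

0.03643 dB


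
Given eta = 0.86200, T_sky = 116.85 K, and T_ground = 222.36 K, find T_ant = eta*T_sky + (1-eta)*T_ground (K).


T_ant = 0.86200 * 116.85 + (1 - 0.86200) * 222.36 = 131.4 K

131.4 K


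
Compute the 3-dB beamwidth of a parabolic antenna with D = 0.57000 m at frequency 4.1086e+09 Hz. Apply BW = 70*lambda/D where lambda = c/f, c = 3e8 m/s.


lambda = c / f = 3.0000e+08 / 4.1086e+09 = 0.07301757 m
BW = 70 * 0.07301757 / 0.57000 = 8.967 deg

8.967 deg


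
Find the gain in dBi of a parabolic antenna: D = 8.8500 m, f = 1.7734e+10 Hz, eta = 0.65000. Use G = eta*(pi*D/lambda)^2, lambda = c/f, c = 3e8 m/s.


lambda = c / f = 3.0000e+08 / 1.7734e+10 = 0.01691666 m
G_linear = 0.65000 * (pi * 8.8500 / 0.01691666)^2 = 1.755781e+06
G_dBi = 10 * log10(1.755781e+06) = 62.44 dBi

62.44 dBi


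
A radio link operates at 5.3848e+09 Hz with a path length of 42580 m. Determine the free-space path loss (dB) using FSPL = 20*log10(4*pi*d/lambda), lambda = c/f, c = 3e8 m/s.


lambda = c / f = 3.0000e+08 / 5.3848e+09 = 0.05571238 m
FSPL = 20 * log10(4*pi*42580/0.05571238) = 139.6 dB

139.6 dB


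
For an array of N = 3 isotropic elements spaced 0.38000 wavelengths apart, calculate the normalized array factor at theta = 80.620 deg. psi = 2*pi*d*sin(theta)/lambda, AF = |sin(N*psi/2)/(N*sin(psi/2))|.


psi = 2*pi*0.38000*sin(80.620 deg) = 2.355686 rad
AF = |sin(3*2.355686/2) / (3*sin(2.355686/2))| = 0.1378

0.1378


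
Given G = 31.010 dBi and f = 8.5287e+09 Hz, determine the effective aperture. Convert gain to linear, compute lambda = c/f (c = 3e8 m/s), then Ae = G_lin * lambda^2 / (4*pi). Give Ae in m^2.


lambda = c / f = 3.0000e+08 / 8.5287e+09 = 0.03517535 m
G_linear = 10^(31.010/10) = 1261.828
Ae = G_linear * lambda^2 / (4*pi) = 1261.828 * 0.03517535^2 / (4*pi) = 0.1242 m^2

0.1242 m^2


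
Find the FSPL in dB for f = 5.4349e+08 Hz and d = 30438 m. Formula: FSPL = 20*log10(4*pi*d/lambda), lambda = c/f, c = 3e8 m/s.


lambda = c / f = 3.0000e+08 / 5.4349e+08 = 0.5519881 m
FSPL = 20 * log10(4*pi*30438/0.5519881) = 116.8 dB

116.8 dB


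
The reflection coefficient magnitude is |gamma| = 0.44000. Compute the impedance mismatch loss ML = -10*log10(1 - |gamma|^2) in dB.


ML = -10 * log10(1 - 0.44000^2) = -10 * log10(0.8064) = 0.9345 dB

0.9345 dB


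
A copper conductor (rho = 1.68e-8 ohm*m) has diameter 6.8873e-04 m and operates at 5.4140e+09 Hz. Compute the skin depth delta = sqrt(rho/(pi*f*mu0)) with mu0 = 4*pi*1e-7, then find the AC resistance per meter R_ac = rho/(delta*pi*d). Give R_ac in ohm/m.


delta = sqrt(1.68e-8 / (pi * 5.4140e+09 * 4*pi*1e-7)) = 8.865753e-07 m
R_ac = 1.68e-8 / (8.865753e-07 * pi * 6.8873e-04) = 8.758 ohm/m

8.758 ohm/m


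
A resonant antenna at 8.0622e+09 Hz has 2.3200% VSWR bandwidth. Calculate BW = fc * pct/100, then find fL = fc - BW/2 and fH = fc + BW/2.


BW = 8.0622e+09 * 2.3200/100 = 1.870430e+08 Hz
fL = 8.0622e+09 - 1.870430e+08/2 = 7.969e+09 Hz
fH = 8.0622e+09 + 1.870430e+08/2 = 8.156e+09 Hz

BW=1.870e+08 Hz, fL=7.969e+09 Hz, fH=8.156e+09 Hz


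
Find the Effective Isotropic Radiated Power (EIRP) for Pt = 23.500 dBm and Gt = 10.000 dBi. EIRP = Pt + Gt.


EIRP = Pt + Gt = 23.500 + 10.000 = 33.50 dBm

33.50 dBm


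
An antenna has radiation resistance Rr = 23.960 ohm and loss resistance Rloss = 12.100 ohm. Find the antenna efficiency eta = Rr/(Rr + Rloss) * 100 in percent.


eta = 23.960 / (23.960 + 12.100) * 100 = 66.44%

66.44%


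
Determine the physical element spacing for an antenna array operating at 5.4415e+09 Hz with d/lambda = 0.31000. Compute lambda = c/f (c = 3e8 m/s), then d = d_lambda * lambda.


lambda = c / f = 3.0000e+08 / 5.4415e+09 = 0.05513186 m
d = 0.31000 * 0.05513186 = 0.01709 m

0.01709 m
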